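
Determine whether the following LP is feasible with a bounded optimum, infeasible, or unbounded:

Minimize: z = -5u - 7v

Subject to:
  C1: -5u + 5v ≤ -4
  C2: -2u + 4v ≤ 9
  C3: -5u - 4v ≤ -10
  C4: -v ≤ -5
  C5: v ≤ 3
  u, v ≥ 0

Infeasible (no feasible solution exists)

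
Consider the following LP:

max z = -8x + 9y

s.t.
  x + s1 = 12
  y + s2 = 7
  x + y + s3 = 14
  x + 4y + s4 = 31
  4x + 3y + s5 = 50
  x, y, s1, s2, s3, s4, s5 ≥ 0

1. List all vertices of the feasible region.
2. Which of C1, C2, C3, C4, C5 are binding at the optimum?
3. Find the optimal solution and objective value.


1. (0, 0), (12, 0), (12, 0.6667), (8.231, 5.692), (3, 7), (0, 7)
2. C2
3. x = 0, y = 7, z = 63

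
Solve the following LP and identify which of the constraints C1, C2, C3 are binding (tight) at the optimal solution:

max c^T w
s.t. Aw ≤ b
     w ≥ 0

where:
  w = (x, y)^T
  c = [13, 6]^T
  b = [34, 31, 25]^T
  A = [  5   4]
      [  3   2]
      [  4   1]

At x = 6, y = 1, compute slack b - a·x for each constraint:
  C1: 34 − 34 = 0  (binding)
  C2: 31 − 20 = 11  (slack)
  C3: 25 − 25 = 0  (binding)

Optimal: x = 6, y = 1
Binding: C1, C3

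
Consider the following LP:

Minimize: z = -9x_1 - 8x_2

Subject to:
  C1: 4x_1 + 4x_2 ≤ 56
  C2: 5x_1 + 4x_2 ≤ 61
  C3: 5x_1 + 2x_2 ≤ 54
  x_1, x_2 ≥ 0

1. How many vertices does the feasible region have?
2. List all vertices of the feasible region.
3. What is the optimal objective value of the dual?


1. 5
2. (0, 0), (10.8, 0), (9.4, 3.5), (5, 9), (0, 14)
3. -117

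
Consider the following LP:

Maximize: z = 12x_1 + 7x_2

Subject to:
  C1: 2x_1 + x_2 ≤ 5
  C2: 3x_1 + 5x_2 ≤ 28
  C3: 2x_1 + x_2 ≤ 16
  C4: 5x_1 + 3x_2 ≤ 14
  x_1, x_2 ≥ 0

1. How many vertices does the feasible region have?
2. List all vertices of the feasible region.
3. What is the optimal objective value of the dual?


1. 4
2. (0, 0), (2.5, 0), (1, 3), (0, 4.667)
3. 33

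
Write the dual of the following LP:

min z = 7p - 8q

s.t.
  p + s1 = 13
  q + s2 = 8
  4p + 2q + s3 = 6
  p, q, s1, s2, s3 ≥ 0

Primal min cᵀx s.t. Ax ≤ b, x ≥ 0  →  Dual max −bᵀy s.t. Aᵀy ≥ −c, y ≥ 0.

Maximize: z = -13y1 - 8y2 - 6y3

Subject to:
  y1 + 4y3 ≥ -7
  y2 + 2y3 ≥ 8
  y1, y2, y3 ≥ 0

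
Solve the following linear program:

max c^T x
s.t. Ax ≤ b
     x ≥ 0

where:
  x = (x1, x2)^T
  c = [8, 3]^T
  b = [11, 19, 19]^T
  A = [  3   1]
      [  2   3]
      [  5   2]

Evaluate the objective at each vertex of the feasible region:
  z(0, 0) = 0
  z(3.667, 0) = 29.33
  z(3, 2) = 30  ←
  z(1.727, 5.182) = 29.36
  z(0, 6.333) = 19
The maximum is at x1 = 3, x2 = 2.

x1 = 3, x2 = 2, z = 30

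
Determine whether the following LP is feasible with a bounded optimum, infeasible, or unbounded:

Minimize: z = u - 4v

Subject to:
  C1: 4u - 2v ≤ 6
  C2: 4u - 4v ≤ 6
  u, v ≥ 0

Unbounded (objective can decrease without bound)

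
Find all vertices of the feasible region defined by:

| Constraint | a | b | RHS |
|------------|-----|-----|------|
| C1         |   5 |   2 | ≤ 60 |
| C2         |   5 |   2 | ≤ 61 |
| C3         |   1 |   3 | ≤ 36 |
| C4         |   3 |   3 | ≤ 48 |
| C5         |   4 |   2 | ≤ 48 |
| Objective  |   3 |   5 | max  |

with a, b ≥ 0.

(0, 0), (12, 0), (8, 8), (6, 10), (0, 12)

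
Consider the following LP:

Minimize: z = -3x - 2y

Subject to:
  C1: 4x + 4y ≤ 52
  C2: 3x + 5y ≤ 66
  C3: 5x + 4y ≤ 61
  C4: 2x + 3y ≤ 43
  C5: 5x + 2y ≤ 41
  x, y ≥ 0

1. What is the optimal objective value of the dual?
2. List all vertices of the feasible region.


1. -31
2. (0, 0), (8.2, 0), (5, 8), (0, 13)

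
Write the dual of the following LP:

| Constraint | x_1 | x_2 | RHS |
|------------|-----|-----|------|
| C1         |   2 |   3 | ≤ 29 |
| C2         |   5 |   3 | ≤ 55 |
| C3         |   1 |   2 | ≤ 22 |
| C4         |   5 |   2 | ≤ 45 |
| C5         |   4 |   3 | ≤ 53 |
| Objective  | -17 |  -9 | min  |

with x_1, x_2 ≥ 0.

Primal min cᵀx s.t. Ax ≤ b, x ≥ 0  →  Dual max −bᵀy s.t. Aᵀy ≥ −c, y ≥ 0.

Maximize: z = -29y1 - 55y2 - 22y3 - 45y4 - 53y5

Subject to:
  2y1 + 5y2 + y3 + 5y4 + 4y5 ≥ 17
  3y1 + 3y2 + 2y3 + 2y4 + 3y5 ≥ 9
  y1, y2, y3, y4, y5 ≥ 0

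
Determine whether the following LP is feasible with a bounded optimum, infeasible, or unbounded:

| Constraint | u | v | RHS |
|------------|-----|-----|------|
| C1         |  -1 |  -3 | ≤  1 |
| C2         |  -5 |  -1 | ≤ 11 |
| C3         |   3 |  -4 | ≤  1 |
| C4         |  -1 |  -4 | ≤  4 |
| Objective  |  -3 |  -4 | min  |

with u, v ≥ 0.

Unbounded (objective can decrease without bound)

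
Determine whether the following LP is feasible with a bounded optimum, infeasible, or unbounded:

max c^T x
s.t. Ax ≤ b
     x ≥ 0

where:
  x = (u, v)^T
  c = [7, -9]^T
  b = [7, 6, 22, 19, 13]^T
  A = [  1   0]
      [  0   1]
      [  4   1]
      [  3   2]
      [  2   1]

Feasible with a bounded optimal solution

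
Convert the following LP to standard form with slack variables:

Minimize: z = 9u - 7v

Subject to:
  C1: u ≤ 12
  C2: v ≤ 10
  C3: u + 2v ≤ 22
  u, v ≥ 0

min z = 9u - 7v

s.t.
  u + s1 = 12
  v + s2 = 10
  u + 2v + s3 = 22
  u, v, s1, s2, s3 ≥ 0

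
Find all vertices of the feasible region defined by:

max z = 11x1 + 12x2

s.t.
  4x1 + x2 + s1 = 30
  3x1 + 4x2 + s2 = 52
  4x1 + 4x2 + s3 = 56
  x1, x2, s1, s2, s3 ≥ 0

(0, 0), (7.5, 0), (5.333, 8.667), (4, 10), (0, 13)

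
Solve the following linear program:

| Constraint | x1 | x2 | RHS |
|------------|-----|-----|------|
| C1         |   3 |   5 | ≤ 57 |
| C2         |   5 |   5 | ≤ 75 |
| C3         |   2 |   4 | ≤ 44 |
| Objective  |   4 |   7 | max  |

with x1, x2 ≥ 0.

Evaluate the objective at each vertex of the feasible region:
  z(0, 0) = 0
  z(15, 0) = 60
  z(9, 6) = 78
  z(4, 9) = 79  ←
  z(0, 11) = 77
The maximum is at x1 = 4, x2 = 9.

x1 = 4, x2 = 9, z = 79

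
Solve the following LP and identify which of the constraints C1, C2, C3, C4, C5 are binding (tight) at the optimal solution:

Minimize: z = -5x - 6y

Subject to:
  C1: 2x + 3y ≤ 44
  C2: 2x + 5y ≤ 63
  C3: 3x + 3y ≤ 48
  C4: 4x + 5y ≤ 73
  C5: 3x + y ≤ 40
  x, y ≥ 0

At x = 7, y = 9, compute slack b - a·x for each constraint:
  C1: 44 − 41 = 3  (slack)
  C2: 63 − 59 = 4  (slack)
  C3: 48 − 48 = 0  (binding)
  C4: 73 − 73 = 0  (binding)
  C5: 40 − 30 = 10  (slack)

Optimal: x = 7, y = 9
Binding: C3, C4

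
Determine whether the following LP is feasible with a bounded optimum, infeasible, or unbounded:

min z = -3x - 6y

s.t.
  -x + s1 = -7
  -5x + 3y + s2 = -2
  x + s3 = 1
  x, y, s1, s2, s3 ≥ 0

Infeasible (no feasible solution exists)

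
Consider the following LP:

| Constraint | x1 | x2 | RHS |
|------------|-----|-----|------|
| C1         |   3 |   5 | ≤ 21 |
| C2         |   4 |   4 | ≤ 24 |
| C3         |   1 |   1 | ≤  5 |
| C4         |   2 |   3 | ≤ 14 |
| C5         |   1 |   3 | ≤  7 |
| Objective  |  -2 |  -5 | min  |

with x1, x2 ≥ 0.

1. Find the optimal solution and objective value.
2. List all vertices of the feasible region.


1. x1 = 4, x2 = 1, z = -13
2. (0, 0), (5, 0), (4, 1), (0, 2.333)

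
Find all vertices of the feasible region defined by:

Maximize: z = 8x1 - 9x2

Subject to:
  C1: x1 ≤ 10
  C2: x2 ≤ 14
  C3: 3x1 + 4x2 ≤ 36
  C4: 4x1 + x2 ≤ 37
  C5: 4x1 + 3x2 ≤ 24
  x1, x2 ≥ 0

(0, 0), (6, 0), (0, 8)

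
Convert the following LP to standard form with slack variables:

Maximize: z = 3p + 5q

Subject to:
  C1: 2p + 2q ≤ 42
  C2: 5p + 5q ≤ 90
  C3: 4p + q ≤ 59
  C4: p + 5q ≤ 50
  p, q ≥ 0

max z = 3p + 5q

s.t.
  2p + 2q + s1 = 42
  5p + 5q + s2 = 90
  4p + q + s3 = 59
  p + 5q + s4 = 50
  p, q, s1, s2, s3, s4 ≥ 0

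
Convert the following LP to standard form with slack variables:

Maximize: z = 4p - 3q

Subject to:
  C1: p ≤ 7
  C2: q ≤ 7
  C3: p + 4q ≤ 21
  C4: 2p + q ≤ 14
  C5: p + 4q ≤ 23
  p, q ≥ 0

max z = 4p - 3q

s.t.
  p + s1 = 7
  q + s2 = 7
  p + 4q + s3 = 21
  2p + q + s4 = 14
  p + 4q + s5 = 23
  p, q, s1, s2, s3, s4, s5 ≥ 0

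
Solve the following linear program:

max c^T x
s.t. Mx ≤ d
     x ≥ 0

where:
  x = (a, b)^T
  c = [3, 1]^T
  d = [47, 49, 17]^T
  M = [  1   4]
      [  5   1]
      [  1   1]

Evaluate the objective at each vertex of the feasible region:
  z(0, 0) = 0
  z(9.8, 0) = 29.4
  z(8, 9) = 33  ←
  z(7, 10) = 31
  z(0, 11.75) = 11.75
The maximum is at a = 8, b = 9.

a = 8, b = 9, z = 33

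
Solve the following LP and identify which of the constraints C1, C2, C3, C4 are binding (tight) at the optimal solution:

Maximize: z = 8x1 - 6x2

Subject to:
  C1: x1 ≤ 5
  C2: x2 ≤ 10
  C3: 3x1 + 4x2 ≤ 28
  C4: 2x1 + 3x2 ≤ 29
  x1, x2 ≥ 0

At x1 = 5, x2 = 0, compute slack b - a·x for each constraint:
  C1: 5 − 5 = 0  (binding)
  C2: 10 − 0 = 10  (slack)
  C3: 28 − 15 = 13  (slack)
  C4: 29 − 10 = 19  (slack)

Optimal: x1 = 5, x2 = 0
Binding: C1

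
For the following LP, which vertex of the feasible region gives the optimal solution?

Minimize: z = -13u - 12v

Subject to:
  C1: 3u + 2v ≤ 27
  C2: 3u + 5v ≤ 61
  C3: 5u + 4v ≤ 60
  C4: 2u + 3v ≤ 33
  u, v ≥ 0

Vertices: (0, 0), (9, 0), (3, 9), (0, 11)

Evaluate the objective at each vertex of the feasible region:
  z(0, 0) = 0
  z(9, 0) = -117
  z(3, 9) = -147  ←
  z(0, 11) = -132
The minimum is at u = 3, v = 9.

(3, 9)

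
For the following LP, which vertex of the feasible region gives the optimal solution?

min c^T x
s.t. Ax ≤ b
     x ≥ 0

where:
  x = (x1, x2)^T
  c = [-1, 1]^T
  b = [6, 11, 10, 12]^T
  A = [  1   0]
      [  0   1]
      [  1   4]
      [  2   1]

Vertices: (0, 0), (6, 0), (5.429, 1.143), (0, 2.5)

Evaluate the objective at each vertex of the feasible region:
  z(0, 0) = 0
  z(6, 0) = -6  ←
  z(5.429, 1.143) = -4.286
  z(0, 2.5) = 2.5
The minimum is at x1 = 6, x2 = 0.

(6, 0)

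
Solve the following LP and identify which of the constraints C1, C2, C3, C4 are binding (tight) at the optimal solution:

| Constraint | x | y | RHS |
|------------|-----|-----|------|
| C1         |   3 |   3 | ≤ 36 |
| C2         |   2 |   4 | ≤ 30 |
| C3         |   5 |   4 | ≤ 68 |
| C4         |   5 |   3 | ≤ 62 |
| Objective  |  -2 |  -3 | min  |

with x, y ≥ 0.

At x = 9, y = 3, compute slack b - a·x for each constraint:
  C1: 36 − 36 = 0  (binding)
  C2: 30 − 30 = 0  (binding)
  C3: 68 − 57 = 11  (slack)
  C4: 62 − 54 = 8  (slack)

Optimal: x = 9, y = 3
Binding: C1, C2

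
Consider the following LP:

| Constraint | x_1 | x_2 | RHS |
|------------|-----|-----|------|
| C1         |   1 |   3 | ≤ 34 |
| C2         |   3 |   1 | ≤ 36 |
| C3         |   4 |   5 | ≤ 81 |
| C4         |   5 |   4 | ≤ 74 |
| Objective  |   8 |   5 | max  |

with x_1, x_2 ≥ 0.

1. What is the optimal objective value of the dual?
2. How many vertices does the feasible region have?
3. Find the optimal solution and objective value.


1. 110
2. 5
3. x_1 = 10, x_2 = 6, z = 110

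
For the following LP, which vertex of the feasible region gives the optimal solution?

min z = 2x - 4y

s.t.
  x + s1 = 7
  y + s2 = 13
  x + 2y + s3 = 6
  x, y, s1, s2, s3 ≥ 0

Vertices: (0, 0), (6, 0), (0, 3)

Evaluate the objective at each vertex of the feasible region:
  z(0, 0) = 0
  z(6, 0) = 12
  z(0, 3) = -12  ←
The minimum is at x = 0, y = 3.

(0, 3)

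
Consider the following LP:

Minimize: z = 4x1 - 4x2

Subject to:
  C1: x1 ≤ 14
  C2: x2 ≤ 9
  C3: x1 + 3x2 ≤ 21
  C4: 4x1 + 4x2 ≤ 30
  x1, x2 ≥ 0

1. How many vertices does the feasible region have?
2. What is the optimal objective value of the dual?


1. 4
2. -28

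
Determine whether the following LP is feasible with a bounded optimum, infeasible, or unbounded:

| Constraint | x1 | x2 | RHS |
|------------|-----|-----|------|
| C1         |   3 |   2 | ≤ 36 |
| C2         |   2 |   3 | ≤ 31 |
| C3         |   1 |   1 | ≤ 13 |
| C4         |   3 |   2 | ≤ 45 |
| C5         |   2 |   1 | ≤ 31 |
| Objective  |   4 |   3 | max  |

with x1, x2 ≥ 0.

Feasible with a bounded optimal solution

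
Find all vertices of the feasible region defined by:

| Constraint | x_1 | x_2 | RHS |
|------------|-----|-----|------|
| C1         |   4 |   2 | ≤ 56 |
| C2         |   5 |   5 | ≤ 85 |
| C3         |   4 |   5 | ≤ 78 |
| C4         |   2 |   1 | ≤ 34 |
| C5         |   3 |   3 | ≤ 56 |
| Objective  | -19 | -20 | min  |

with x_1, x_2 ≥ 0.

(0, 0), (14, 0), (11, 6), (7, 10), (0, 15.6)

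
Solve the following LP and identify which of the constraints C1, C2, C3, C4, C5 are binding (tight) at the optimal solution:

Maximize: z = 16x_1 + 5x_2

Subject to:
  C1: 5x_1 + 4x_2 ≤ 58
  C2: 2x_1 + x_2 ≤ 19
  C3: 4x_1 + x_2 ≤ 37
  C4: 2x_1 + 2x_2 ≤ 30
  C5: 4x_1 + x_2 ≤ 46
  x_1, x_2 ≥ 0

At x_1 = 9, x_2 = 1, compute slack b - a·x for each constraint:
  C1: 58 − 49 = 9  (slack)
  C2: 19 − 19 = 0  (binding)
  C3: 37 − 37 = 0  (binding)
  C4: 30 − 20 = 10  (slack)
  C5: 46 − 37 = 9  (slack)

Optimal: x_1 = 9, x_2 = 1
Binding: C2, C3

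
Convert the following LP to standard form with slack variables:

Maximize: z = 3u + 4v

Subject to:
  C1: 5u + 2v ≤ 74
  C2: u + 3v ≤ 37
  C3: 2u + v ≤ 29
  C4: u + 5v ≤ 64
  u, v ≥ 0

max z = 3u + 4v

s.t.
  5u + 2v + s1 = 74
  u + 3v + s2 = 37
  2u + v + s3 = 29
  u + 5v + s4 = 64
  u, v, s1, s2, s3, s4 ≥ 0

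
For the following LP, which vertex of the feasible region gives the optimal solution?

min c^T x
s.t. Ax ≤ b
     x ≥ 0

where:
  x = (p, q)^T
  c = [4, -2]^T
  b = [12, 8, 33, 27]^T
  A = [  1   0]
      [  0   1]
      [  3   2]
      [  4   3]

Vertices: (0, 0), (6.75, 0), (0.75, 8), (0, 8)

Evaluate the objective at each vertex of the feasible region:
  z(0, 0) = 0
  z(6.75, 0) = 27
  z(0.75, 8) = -13
  z(0, 8) = -16  ←
The minimum is at p = 0, q = 8.

(0, 8)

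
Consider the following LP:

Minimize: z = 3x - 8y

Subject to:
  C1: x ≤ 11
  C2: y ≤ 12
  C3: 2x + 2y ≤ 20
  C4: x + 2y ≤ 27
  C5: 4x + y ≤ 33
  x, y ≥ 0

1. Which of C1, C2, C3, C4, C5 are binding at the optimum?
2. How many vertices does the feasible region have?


1. C3
2. 4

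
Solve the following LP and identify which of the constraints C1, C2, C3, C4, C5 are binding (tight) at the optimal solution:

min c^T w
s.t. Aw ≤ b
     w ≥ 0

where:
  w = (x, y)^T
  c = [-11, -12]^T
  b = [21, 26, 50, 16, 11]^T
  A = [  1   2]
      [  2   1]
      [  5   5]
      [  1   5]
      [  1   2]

At x = 9, y = 1, compute slack b - a·x for each constraint:
  C1: 21 − 11 = 10  (slack)
  C2: 26 − 19 = 7  (slack)
  C3: 50 − 50 = 0  (binding)
  C4: 16 − 14 = 2  (slack)
  C5: 11 − 11 = 0  (binding)

Optimal: x = 9, y = 1
Binding: C3, C5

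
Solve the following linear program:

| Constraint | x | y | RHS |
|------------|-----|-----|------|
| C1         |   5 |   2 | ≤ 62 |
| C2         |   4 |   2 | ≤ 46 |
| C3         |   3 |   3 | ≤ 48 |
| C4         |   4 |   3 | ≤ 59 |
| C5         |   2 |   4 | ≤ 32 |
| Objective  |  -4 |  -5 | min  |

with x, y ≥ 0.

Evaluate the objective at each vertex of the feasible region:
  z(0, 0) = 0
  z(11.5, 0) = -46
  z(10, 3) = -55  ←
  z(0, 8) = -40
The minimum is at x = 10, y = 3.

x = 10, y = 3, z = -55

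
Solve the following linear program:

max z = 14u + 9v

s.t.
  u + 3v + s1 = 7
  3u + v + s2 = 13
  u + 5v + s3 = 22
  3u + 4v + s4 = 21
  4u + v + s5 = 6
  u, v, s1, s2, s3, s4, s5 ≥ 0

Evaluate the objective at each vertex of the feasible region:
  z(0, 0) = 0
  z(1.5, 0) = 21
  z(1, 2) = 32  ←
  z(0, 2.333) = 21
The maximum is at u = 1, v = 2.

u = 1, v = 2, z = 32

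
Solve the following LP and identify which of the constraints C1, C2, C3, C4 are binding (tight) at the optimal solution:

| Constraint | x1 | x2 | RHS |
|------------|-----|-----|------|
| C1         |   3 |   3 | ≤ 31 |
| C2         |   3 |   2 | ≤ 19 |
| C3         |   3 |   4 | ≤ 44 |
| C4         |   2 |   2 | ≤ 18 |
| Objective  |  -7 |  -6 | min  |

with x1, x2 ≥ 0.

At x1 = 1, x2 = 8, compute slack b - a·x for each constraint:
  C1: 31 − 27 = 4  (slack)
  C2: 19 − 19 = 0  (binding)
  C3: 44 − 35 = 9  (slack)
  C4: 18 − 18 = 0  (binding)

Optimal: x1 = 1, x2 = 8
Binding: C2, C4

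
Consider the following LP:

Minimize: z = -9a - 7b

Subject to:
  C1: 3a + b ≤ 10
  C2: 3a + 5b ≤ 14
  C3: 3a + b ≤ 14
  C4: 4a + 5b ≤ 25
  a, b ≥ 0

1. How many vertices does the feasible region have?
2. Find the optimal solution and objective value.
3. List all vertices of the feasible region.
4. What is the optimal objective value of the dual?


1. 4
2. a = 3, b = 1, z = -34
3. (0, 0), (3.333, 0), (3, 1), (0, 2.8)
4. -34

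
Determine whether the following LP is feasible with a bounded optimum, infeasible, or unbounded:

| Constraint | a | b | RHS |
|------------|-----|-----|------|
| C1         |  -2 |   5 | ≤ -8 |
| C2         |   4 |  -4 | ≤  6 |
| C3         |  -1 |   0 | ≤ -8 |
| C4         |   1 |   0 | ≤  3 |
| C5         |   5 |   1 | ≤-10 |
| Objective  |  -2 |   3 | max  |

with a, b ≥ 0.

Infeasible (no feasible solution exists)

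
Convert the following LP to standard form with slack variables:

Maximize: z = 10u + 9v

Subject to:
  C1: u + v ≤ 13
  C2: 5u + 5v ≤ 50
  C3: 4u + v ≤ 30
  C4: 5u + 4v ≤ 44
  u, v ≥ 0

max z = 10u + 9v

s.t.
  u + v + s1 = 13
  5u + 5v + s2 = 50
  4u + v + s3 = 30
  5u + 4v + s4 = 44
  u, v, s1, s2, s3, s4 ≥ 0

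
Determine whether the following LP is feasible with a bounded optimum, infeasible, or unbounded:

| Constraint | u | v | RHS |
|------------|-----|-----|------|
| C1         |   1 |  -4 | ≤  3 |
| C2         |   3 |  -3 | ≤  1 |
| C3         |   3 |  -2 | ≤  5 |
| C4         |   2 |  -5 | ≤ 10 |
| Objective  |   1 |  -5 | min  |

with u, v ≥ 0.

Unbounded (objective can decrease without bound)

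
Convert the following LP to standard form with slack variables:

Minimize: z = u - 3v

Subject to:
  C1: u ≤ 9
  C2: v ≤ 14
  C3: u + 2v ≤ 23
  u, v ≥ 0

min z = u - 3v

s.t.
  u + s1 = 9
  v + s2 = 14
  u + 2v + s3 = 23
  u, v, s1, s2, s3 ≥ 0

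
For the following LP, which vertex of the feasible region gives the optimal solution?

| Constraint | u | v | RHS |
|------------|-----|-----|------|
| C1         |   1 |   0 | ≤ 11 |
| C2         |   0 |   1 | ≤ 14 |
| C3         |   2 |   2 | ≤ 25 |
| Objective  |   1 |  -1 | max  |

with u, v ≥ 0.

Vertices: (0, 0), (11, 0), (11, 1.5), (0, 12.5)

Evaluate the objective at each vertex of the feasible region:
  z(0, 0) = 0
  z(11, 0) = 11  ←
  z(11, 1.5) = 9.5
  z(0, 12.5) = -12.5
The maximum is at u = 11, v = 0.

(11, 0)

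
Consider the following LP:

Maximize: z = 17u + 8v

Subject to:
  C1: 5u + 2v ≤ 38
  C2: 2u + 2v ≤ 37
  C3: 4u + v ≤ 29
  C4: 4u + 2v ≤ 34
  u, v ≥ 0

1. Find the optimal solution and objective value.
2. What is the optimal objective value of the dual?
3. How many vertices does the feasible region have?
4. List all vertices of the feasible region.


1. u = 4, v = 9, z = 140
2. 140
3. 5
4. (0, 0), (7.25, 0), (6.667, 2.333), (4, 9), (0, 17)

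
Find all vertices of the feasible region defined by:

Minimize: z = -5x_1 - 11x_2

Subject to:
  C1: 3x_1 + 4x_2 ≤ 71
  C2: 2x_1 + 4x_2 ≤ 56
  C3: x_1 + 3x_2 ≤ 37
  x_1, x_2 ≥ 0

(0, 0), (23.67, 0), (15, 6.5), (10, 9), (0, 12.33)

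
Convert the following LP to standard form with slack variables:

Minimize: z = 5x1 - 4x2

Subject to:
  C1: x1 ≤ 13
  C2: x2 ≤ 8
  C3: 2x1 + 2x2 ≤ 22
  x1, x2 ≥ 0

min z = 5x1 - 4x2

s.t.
  x1 + s1 = 13
  x2 + s2 = 8
  2x1 + 2x2 + s3 = 22
  x1, x2, s1, s2, s3 ≥ 0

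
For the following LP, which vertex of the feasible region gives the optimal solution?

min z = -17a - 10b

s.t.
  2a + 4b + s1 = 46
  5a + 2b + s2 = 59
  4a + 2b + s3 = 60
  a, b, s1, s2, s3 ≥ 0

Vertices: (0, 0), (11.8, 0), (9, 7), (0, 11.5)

Evaluate the objective at each vertex of the feasible region:
  z(0, 0) = 0
  z(11.8, 0) = -200.6
  z(9, 7) = -223  ←
  z(0, 11.5) = -115
The minimum is at a = 9, b = 7.

(9, 7)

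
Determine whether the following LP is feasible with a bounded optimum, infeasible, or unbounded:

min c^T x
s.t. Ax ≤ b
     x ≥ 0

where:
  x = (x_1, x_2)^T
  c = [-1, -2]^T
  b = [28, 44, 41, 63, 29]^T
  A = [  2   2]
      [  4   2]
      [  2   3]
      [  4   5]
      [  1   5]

Feasible with a bounded optimal solution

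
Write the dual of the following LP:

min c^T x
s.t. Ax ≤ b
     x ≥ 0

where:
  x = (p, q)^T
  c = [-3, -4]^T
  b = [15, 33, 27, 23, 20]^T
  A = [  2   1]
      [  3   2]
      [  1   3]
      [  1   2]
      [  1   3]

Primal min cᵀx s.t. Ax ≤ b, x ≥ 0  →  Dual max −bᵀy s.t. Aᵀy ≥ −c, y ≥ 0.

Maximize: z = -15y1 - 33y2 - 27y3 - 23y4 - 20y5

Subject to:
  2y1 + 3y2 + y3 + y4 + y5 ≥ 3
  y1 + 2y2 + 3y3 + 2y4 + 3y5 ≥ 4
  y1, y2, y3, y4, y5 ≥ 0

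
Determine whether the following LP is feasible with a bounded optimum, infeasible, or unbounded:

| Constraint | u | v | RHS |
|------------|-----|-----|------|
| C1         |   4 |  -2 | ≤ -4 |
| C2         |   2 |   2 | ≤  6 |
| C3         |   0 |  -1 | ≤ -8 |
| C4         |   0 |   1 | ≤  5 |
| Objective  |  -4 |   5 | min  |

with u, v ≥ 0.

Infeasible (no feasible solution exists)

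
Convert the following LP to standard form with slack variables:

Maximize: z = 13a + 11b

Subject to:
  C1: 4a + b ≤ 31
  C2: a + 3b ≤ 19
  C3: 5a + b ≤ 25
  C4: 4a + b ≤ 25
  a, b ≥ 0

max z = 13a + 11b

s.t.
  4a + b + s1 = 31
  a + 3b + s2 = 19
  5a + b + s3 = 25
  4a + b + s4 = 25
  a, b, s1, s2, s3, s4 ≥ 0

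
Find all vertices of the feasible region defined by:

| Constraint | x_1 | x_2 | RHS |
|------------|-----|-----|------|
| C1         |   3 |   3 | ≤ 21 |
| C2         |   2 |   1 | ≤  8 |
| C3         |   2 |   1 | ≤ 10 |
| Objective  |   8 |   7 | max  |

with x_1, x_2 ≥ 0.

(0, 0), (4, 0), (1, 6), (0, 7)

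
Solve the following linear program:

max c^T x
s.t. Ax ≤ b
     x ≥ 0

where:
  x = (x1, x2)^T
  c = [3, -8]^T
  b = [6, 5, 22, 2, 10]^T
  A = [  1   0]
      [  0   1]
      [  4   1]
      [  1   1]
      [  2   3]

Evaluate the objective at each vertex of the feasible region:
  z(0, 0) = 0
  z(2, 0) = 6  ←
  z(0, 2) = -16
The maximum is at x1 = 2, x2 = 0.

x1 = 2, x2 = 0, z = 6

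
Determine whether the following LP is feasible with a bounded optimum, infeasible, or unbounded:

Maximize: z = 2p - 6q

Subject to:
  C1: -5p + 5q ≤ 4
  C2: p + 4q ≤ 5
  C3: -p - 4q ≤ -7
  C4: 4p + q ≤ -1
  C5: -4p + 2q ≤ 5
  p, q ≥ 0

Infeasible (no feasible solution exists)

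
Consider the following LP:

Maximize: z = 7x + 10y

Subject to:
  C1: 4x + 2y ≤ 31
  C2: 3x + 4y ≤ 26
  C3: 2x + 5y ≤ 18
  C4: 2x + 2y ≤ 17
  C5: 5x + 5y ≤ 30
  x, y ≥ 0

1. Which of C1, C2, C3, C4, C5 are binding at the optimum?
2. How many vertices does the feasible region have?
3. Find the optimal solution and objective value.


1. C3, C5
2. 4
3. x = 4, y = 2, z = 48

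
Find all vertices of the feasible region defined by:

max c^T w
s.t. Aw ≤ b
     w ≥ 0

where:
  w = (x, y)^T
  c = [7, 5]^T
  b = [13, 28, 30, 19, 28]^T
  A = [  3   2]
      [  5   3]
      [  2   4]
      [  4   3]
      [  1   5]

(0, 0), (4.333, 0), (1, 5), (0.6471, 5.471), (0, 5.6)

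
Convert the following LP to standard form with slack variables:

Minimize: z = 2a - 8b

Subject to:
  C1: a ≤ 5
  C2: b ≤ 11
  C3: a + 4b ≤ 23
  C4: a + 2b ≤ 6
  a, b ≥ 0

min z = 2a - 8b

s.t.
  a + s1 = 5
  b + s2 = 11
  a + 4b + s3 = 23
  a + 2b + s4 = 6
  a, b, s1, s2, s3, s4 ≥ 0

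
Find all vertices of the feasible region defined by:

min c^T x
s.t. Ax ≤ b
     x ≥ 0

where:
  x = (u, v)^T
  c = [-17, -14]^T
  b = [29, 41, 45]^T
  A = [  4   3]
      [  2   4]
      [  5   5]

(0, 0), (7.25, 0), (2, 7), (0, 9)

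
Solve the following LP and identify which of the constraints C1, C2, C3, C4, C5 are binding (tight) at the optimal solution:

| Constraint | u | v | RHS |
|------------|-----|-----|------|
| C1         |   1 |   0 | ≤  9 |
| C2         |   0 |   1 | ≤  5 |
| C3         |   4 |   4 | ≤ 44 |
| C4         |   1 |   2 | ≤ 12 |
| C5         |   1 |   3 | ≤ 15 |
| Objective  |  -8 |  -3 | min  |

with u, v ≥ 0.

At u = 9, v = 1.5, compute slack b - a·x for each constraint:
  C1: 9 − 9 = 0  (binding)
  C2: 5 − 1.5 = 3.5  (slack)
  C3: 44 − 42 = 2  (slack)
  C4: 12 − 12 = 0  (binding)
  C5: 15 − 13.5 = 1.5  (slack)

Optimal: u = 9, v = 1.5
Binding: C1, C4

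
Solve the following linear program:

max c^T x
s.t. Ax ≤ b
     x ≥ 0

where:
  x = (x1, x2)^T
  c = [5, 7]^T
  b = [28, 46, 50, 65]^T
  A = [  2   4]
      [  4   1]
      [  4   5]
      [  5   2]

Evaluate the objective at each vertex of the feasible region:
  z(0, 0) = 0
  z(11.5, 0) = 57.5
  z(11.25, 1) = 63.25
  z(10, 2) = 64  ←
  z(0, 7) = 49
The maximum is at x1 = 10, x2 = 2.

x1 = 10, x2 = 2, z = 64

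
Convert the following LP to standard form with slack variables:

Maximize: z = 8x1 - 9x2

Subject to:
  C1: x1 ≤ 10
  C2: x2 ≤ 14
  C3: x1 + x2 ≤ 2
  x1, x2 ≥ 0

max z = 8x1 - 9x2

s.t.
  x1 + s1 = 10
  x2 + s2 = 14
  x1 + x2 + s3 = 2
  x1, x2, s1, s2, s3 ≥ 0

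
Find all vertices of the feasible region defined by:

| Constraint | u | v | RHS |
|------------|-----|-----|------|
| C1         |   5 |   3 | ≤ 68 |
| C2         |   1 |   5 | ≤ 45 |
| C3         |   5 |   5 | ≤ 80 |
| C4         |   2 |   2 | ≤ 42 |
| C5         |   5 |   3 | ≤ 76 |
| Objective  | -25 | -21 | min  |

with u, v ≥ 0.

(0, 0), (13.6, 0), (10, 6), (8.75, 7.25), (0, 9)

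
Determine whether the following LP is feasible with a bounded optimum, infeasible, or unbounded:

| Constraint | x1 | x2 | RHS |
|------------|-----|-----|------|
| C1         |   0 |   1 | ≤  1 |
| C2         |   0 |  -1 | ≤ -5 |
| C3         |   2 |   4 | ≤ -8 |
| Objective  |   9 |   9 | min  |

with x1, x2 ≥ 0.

Infeasible (no feasible solution exists)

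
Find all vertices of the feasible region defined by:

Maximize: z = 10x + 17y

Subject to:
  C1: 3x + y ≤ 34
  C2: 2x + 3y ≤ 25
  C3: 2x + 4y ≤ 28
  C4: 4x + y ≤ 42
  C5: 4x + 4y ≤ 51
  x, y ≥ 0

(0, 0), (10.5, 0), (10.1, 1.6), (8, 3), (0, 7)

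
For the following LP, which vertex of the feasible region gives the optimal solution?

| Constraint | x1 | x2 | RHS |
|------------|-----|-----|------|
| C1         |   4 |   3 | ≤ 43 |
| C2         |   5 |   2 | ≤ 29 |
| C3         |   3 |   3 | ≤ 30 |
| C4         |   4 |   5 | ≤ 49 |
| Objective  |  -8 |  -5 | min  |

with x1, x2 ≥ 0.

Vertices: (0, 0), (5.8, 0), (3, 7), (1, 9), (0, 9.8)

Evaluate the objective at each vertex of the feasible region:
  z(0, 0) = 0
  z(5.8, 0) = -46.4
  z(3, 7) = -59  ←
  z(1, 9) = -53
  z(0, 9.8) = -49
The minimum is at x1 = 3, x2 = 7.

(3, 7)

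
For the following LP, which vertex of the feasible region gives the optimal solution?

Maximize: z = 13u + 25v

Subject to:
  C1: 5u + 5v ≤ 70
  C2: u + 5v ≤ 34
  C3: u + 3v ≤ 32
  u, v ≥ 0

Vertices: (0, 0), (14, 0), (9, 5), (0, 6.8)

Evaluate the objective at each vertex of the feasible region:
  z(0, 0) = 0
  z(14, 0) = 182
  z(9, 5) = 242  ←
  z(0, 6.8) = 170
The maximum is at u = 9, v = 5.

(9, 5)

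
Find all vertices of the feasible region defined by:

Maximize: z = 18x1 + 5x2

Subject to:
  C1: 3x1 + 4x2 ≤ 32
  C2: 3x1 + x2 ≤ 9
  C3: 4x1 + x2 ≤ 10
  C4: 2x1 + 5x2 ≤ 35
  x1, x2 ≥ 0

(0, 0), (2.5, 0), (1, 6), (0.7692, 6.692), (0, 7)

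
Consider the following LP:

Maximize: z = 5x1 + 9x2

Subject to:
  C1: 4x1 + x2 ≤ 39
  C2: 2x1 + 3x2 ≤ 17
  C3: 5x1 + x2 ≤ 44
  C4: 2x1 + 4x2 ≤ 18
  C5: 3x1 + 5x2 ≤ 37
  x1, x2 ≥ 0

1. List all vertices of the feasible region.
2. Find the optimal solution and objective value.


1. (0, 0), (8.5, 0), (7, 1), (0, 4.5)
2. x1 = 7, x2 = 1, z = 44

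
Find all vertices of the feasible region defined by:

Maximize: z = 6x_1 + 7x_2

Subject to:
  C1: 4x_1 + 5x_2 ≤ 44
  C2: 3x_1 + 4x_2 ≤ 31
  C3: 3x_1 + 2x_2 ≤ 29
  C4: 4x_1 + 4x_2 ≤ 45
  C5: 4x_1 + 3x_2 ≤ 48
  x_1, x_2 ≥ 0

(0, 0), (9.667, 0), (9, 1), (0, 7.75)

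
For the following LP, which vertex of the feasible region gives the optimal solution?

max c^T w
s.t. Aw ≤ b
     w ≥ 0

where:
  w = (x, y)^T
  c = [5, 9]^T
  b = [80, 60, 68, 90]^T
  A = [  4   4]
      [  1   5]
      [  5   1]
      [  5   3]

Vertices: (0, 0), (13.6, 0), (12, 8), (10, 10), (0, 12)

Evaluate the objective at each vertex of the feasible region:
  z(0, 0) = 0
  z(13.6, 0) = 68
  z(12, 8) = 132
  z(10, 10) = 140  ←
  z(0, 12) = 108
The maximum is at x = 10, y = 10.

(10, 10)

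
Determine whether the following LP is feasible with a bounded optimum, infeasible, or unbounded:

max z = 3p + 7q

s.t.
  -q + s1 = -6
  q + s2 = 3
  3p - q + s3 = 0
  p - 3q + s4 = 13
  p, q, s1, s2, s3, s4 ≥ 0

Infeasible (no feasible solution exists)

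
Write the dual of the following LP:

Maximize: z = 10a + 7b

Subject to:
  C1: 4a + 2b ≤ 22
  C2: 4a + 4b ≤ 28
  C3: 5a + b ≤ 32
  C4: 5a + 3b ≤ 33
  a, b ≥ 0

Primal max cᵀx s.t. Ax ≤ b, x ≥ 0  →  Dual min bᵀy s.t. Aᵀy ≥ c, y ≥ 0.

Minimize: z = 22y1 + 28y2 + 32y3 + 33y4

Subject to:
  4y1 + 4y2 + 5y3 + 5y4 ≥ 10
  2y1 + 4y2 + y3 + 3y4 ≥ 7
  y1, y2, y3, y4 ≥ 0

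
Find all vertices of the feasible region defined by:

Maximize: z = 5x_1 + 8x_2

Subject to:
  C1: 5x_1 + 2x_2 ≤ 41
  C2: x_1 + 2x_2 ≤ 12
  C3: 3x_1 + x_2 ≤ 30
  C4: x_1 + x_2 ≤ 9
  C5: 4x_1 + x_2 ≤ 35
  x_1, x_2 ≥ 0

(0, 0), (8.2, 0), (7.667, 1.333), (6, 3), (0, 6)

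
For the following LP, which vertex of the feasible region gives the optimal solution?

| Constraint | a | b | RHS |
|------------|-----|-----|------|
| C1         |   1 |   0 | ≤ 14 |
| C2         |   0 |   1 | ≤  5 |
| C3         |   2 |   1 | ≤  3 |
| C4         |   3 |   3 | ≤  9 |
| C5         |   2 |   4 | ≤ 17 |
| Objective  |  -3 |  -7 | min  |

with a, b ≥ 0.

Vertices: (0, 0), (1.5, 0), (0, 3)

Evaluate the objective at each vertex of the feasible region:
  z(0, 0) = 0
  z(1.5, 0) = -4.5
  z(0, 3) = -21  ←
The minimum is at a = 0, b = 3.

(0, 3)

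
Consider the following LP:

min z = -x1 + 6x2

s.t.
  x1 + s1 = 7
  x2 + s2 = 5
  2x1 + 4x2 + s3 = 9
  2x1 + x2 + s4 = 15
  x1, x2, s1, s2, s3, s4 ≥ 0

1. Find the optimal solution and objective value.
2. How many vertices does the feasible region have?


1. x1 = 4.5, x2 = 0, z = -4.5
2. 3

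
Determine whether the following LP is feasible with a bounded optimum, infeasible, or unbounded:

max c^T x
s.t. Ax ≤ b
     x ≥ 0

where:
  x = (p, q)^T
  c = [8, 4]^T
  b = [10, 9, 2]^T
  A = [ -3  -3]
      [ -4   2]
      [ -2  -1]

Unbounded (objective can increase without bound)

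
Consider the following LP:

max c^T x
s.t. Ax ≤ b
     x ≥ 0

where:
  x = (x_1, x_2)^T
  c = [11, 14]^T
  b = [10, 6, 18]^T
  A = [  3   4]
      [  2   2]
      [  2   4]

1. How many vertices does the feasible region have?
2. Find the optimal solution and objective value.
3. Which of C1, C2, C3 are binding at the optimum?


1. 4
2. x_1 = 2, x_2 = 1, z = 36
3. C1, C2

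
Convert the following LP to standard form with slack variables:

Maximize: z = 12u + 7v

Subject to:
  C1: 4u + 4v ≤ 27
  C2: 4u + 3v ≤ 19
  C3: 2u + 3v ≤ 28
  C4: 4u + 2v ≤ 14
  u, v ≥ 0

max z = 12u + 7v

s.t.
  4u + 4v + s1 = 27
  4u + 3v + s2 = 19
  2u + 3v + s3 = 28
  4u + 2v + s4 = 14
  u, v, s1, s2, s3, s4 ≥ 0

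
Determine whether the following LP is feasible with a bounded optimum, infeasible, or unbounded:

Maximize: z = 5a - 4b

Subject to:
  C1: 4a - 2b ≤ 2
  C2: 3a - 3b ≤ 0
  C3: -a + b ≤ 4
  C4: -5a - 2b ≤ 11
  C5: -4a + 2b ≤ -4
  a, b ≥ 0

Infeasible (no feasible solution exists)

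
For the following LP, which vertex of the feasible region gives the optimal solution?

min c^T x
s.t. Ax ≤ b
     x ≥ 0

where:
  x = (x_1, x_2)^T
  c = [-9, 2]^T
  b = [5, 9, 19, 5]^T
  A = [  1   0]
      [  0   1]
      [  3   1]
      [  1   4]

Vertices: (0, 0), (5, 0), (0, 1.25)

Evaluate the objective at each vertex of the feasible region:
  z(0, 0) = 0
  z(5, 0) = -45  ←
  z(0, 1.25) = 2.5
The minimum is at x_1 = 5, x_2 = 0.

(5, 0)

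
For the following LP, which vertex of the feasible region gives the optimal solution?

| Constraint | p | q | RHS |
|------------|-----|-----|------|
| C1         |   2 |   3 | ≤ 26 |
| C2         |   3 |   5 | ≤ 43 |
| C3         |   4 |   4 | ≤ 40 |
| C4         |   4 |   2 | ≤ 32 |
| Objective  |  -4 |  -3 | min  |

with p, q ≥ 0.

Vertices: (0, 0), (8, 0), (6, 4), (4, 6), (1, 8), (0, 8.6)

Evaluate the objective at each vertex of the feasible region:
  z(0, 0) = 0
  z(8, 0) = -32
  z(6, 4) = -36  ←
  z(4, 6) = -34
  z(1, 8) = -28
  z(0, 8.6) = -25.8
The minimum is at p = 6, q = 4.

(6, 4)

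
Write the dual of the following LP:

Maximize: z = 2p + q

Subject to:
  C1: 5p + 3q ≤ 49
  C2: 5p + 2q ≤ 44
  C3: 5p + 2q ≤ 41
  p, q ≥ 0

Primal max cᵀx s.t. Ax ≤ b, x ≥ 0  →  Dual min bᵀy s.t. Aᵀy ≥ c, y ≥ 0.

Minimize: z = 49y1 + 44y2 + 41y3

Subject to:
  5y1 + 5y2 + 5y3 ≥ 2
  3y1 + 2y2 + 2y3 ≥ 1
  y1, y2, y3 ≥ 0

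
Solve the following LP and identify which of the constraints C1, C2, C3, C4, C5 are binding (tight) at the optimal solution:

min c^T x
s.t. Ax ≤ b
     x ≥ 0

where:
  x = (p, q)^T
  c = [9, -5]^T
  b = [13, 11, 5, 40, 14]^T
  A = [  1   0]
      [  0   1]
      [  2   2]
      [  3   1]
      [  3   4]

At p = 0, q = 2.5, compute slack b - a·x for each constraint:
  C1: 13 − 0 = 13  (slack)
  C2: 11 − 2.5 = 8.5  (slack)
  C3: 5 − 5 = 0  (binding)
  C4: 40 − 2.5 = 37.5  (slack)
  C5: 14 − 10 = 4  (slack)

Optimal: p = 0, q = 2.5
Binding: C3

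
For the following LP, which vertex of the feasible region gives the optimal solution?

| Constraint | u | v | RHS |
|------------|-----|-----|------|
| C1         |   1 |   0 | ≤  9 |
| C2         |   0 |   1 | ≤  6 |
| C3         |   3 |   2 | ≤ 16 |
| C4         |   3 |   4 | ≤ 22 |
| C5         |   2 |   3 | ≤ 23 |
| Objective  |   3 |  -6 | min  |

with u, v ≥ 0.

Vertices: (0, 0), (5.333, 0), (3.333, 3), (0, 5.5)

Evaluate the objective at each vertex of the feasible region:
  z(0, 0) = 0
  z(5.333, 0) = 16
  z(3.333, 3) = -8
  z(0, 5.5) = -33  ←
The minimum is at u = 0, v = 5.5.

(0, 5.5)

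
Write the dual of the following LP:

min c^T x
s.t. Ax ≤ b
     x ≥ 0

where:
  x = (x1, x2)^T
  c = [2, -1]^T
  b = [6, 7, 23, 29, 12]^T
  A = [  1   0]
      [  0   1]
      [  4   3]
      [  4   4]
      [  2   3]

Primal min cᵀx s.t. Ax ≤ b, x ≥ 0  →  Dual max −bᵀy s.t. Aᵀy ≥ −c, y ≥ 0.

Maximize: z = -6y1 - 7y2 - 23y3 - 29y4 - 12y5

Subject to:
  y1 + 4y3 + 4y4 + 2y5 ≥ -2
  y2 + 3y3 + 4y4 + 3y5 ≥ 1
  y1, y2, y3, y4, y5 ≥ 0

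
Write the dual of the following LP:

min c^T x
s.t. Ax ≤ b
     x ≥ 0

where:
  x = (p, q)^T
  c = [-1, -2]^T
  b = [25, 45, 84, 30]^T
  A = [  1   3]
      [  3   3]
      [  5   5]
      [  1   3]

Primal min cᵀx s.t. Ax ≤ b, x ≥ 0  →  Dual max −bᵀy s.t. Aᵀy ≥ −c, y ≥ 0.

Maximize: z = -25y1 - 45y2 - 84y3 - 30y4

Subject to:
  y1 + 3y2 + 5y3 + y4 ≥ 1
  3y1 + 3y2 + 5y3 + 3y4 ≥ 2
  y1, y2, y3, y4 ≥ 0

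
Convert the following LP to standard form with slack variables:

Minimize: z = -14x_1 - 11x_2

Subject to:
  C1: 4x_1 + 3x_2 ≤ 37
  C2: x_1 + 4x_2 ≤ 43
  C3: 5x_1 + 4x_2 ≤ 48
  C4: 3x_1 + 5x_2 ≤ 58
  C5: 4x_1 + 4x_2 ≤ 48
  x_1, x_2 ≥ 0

min z = -14x_1 - 11x_2

s.t.
  4x_1 + 3x_2 + s1 = 37
  x_1 + 4x_2 + s2 = 43
  5x_1 + 4x_2 + s3 = 48
  3x_1 + 5x_2 + s4 = 58
  4x_1 + 4x_2 + s5 = 48
  x_1, x_2, s1, s2, s3, s4, s5 ≥ 0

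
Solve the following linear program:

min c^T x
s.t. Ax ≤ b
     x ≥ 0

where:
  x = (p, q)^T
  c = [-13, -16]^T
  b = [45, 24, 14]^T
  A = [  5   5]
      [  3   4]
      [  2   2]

Evaluate the objective at each vertex of the feasible region:
  z(0, 0) = 0
  z(7, 0) = -91
  z(4, 3) = -100  ←
  z(0, 6) = -96
The minimum is at p = 4, q = 3.

p = 4, q = 3, z = -100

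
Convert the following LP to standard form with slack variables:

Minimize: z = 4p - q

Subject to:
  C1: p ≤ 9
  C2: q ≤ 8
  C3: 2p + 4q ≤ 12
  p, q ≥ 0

min z = 4p - q

s.t.
  p + s1 = 9
  q + s2 = 8
  2p + 4q + s3 = 12
  p, q, s1, s2, s3 ≥ 0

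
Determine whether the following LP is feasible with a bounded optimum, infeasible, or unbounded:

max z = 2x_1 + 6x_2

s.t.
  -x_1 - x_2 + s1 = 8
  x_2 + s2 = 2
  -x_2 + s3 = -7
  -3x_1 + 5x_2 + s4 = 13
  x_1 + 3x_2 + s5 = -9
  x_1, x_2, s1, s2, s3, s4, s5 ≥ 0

Infeasible (no feasible solution exists)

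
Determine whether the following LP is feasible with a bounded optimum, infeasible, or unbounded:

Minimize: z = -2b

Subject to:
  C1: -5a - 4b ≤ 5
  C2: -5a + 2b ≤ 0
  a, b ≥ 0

Unbounded (objective can decrease without bound)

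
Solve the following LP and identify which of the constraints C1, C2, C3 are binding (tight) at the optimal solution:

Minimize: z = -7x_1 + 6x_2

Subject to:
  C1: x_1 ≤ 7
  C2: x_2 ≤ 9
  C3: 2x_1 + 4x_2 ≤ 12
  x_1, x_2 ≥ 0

At x_1 = 6, x_2 = 0, compute slack b - a·x for each constraint:
  C1: 7 − 6 = 1  (slack)
  C2: 9 − 0 = 9  (slack)
  C3: 12 − 12 = 0  (binding)

Optimal: x_1 = 6, x_2 = 0
Binding: C3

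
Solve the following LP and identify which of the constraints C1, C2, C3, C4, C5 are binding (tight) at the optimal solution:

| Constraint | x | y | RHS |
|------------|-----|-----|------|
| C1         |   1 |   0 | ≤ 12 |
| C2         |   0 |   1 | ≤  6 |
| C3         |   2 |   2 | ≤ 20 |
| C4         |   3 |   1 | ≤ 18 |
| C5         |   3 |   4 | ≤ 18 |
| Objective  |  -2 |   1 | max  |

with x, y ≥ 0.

At x = 0, y = 4.5, compute slack b - a·x for each constraint:
  C1: 12 − 0 = 12  (slack)
  C2: 6 − 4.5 = 1.5  (slack)
  C3: 20 − 9 = 11  (slack)
  C4: 18 − 4.5 = 13.5  (slack)
  C5: 18 − 18 = 0  (binding)

Optimal: x = 0, y = 4.5
Binding: C5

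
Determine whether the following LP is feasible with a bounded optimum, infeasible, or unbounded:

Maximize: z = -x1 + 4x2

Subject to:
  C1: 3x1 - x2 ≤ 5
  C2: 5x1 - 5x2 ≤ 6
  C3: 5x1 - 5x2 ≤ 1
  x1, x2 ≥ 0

Unbounded (objective can increase without bound)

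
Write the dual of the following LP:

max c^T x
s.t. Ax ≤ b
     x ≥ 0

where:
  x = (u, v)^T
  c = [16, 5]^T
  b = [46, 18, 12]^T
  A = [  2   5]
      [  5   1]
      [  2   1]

Primal max cᵀx s.t. Ax ≤ b, x ≥ 0  →  Dual min bᵀy s.t. Aᵀy ≥ c, y ≥ 0.

Minimize: z = 46y1 + 18y2 + 12y3

Subject to:
  2y1 + 5y2 + 2y3 ≥ 16
  5y1 + y2 + y3 ≥ 5
  y1, y2, y3 ≥ 0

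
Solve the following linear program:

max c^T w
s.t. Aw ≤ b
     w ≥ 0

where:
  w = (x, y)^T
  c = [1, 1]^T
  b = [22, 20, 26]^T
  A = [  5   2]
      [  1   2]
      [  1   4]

Evaluate the objective at each vertex of the feasible region:
  z(0, 0) = 0
  z(4.4, 0) = 4.4
  z(2, 6) = 8  ←
  z(0, 6.5) = 6.5
The maximum is at x = 2, y = 6.

x = 2, y = 6, z = 8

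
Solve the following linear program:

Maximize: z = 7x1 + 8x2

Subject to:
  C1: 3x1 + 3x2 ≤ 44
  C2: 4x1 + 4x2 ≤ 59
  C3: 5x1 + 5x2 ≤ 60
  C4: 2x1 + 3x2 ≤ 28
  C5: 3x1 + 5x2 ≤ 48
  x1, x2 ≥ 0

Evaluate the objective at each vertex of the feasible region:
  z(0, 0) = 0
  z(12, 0) = 84
  z(8, 4) = 88  ←
  z(0, 9.333) = 74.67
The maximum is at x1 = 8, x2 = 4.

x1 = 8, x2 = 4, z = 88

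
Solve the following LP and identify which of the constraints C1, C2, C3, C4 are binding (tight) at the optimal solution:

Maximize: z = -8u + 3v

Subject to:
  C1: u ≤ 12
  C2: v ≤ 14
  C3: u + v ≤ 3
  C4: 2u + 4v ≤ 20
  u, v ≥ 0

At u = 0, v = 3, compute slack b - a·x for each constraint:
  C1: 12 − 0 = 12  (slack)
  C2: 14 − 3 = 11  (slack)
  C3: 3 − 3 = 0  (binding)
  C4: 20 − 12 = 8  (slack)

Optimal: u = 0, v = 3
Binding: C3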